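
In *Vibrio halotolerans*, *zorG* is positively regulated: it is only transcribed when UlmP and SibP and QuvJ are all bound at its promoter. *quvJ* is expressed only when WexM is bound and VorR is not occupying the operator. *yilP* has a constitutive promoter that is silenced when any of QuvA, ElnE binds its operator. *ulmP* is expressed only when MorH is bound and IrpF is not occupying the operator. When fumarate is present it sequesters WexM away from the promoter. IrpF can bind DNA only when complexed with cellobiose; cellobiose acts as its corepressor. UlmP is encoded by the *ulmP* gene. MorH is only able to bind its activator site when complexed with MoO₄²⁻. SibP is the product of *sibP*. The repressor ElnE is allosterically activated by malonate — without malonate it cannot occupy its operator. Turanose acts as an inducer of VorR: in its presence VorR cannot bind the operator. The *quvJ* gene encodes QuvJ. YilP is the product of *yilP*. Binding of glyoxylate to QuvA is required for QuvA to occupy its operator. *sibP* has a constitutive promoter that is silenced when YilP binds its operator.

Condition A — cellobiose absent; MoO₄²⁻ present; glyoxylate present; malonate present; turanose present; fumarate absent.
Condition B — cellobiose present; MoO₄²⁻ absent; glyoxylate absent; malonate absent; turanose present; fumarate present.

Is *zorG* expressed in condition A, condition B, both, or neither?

A only

Condition A:
Cellobiose is absent, so IrpF is inactive.
MoO₄²⁻ is present, so MorH is active.
No repressor is bound and MorH is active, so *ulmP* is transcribed.
So UlmP is produced and active.
Glyoxylate is present, so QuvA is active.
Malonate is present, so ElnE is active.
With repressor QuvA bound, *yilP* is not transcribed.
So YilP is not produced.
With no repressor bound, *sibP* is transcribed.
So SibP is produced and active.
Turanose is present, so VorR is inactive.
Fumarate is absent, so WexM is active.
No repressor is bound and WexM is active, so *quvJ* is transcribed.
So QuvJ is produced and active.
No repressor is bound and UlmP and SibP and QuvJ are active, so *zorG* is transcribed.
→ *zorG* is ON in A.
Condition B:
Cellobiose is present, so IrpF is active.
MoO₄²⁻ is absent, so MorH is inactive.
With repressor IrpF bound, *ulmP* is not transcribed.
So UlmP is not produced.
Glyoxylate is absent, so QuvA is inactive.
Malonate is absent, so ElnE is inactive.
With no repressor bound, *yilP* is transcribed.
So YilP is produced and active.
With repressor YilP bound, *sibP* is not transcribed.
So SibP is not produced.
Turanose is present, so VorR is inactive.
Fumarate is present, so WexM is inactive.
Required activator WexM is absent, so *quvJ* is not transcribed.
So QuvJ is not produced.
Required activator UlmP is absent, so *zorG* is not transcribed.
→ *zorG* is OFF in B.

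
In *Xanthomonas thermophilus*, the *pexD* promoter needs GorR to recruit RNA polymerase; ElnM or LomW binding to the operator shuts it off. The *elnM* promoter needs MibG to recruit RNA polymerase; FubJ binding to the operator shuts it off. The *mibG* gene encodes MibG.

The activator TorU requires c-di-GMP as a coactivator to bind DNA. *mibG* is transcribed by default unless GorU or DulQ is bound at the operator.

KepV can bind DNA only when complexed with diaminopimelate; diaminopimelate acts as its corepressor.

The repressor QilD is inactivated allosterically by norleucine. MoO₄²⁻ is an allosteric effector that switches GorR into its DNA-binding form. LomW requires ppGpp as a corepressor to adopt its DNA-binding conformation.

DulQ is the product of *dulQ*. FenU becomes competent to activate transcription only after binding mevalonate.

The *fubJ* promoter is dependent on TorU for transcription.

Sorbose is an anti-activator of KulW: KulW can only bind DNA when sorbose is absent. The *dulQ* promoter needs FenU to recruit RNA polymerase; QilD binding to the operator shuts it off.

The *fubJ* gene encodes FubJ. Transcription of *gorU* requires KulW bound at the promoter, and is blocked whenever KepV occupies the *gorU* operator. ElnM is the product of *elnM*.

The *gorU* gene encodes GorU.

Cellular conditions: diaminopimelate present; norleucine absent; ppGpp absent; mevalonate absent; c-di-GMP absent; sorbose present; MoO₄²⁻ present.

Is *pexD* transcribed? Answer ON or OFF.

MoO₄²⁻ is present, so GorR is active.
Sorbose is present, so KulW is inactive.
Diaminopimelate is present, so KepV is active.
With repressor KepV bound, *gorU* is not transcribed.
So GorU is not produced.
Mevalonate is absent, so FenU is inactive.
Norleucine is absent, so QilD is active.
With repressor QilD bound, *dulQ* is not transcribed.
So DulQ is not produced.
With no repressor bound, *mibG* is transcribed.
So MibG is produced and active.
c-di-GMP is absent, so TorU is inactive.
Required activator TorU is absent, so *fubJ* is not transcribed.
So FubJ is not produced.
No repressor is bound and MibG is active, so *elnM* is transcribed.
So ElnM is produced and active.
ppGpp is absent, so LomW is inactive.
With repressor ElnM bound, *pexD* is not transcribed.

OFF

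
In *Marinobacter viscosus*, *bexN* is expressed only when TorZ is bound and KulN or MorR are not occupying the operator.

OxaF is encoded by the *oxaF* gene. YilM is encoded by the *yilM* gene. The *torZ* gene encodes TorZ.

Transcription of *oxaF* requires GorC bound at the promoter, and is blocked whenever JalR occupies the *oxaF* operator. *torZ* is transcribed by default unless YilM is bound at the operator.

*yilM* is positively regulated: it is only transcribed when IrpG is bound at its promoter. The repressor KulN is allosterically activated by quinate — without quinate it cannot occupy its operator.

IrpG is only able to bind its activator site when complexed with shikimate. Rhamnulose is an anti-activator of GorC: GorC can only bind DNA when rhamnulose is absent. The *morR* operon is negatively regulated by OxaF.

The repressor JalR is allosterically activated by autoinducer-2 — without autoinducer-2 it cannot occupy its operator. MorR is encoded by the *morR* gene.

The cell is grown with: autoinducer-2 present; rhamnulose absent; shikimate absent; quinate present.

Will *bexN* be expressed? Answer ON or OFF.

Shikimate is absent, so IrpG is inactive.
Required activator IrpG is absent, so *yilM* is not transcribed.
So YilM is not produced.
With no repressor bound, *torZ* is transcribed.
So TorZ is produced and active.
Quinate is present, so KulN is active.
Autoinducer-2 is present, so JalR is active.
Rhamnulose is absent, so GorC is active.
With repressor JalR bound, *oxaF* is not transcribed.
So OxaF is not produced.
With no repressor bound, *morR* is transcribed.
So MorR is produced and active.
With repressor KulN bound, *bexN* is not transcribed.

OFF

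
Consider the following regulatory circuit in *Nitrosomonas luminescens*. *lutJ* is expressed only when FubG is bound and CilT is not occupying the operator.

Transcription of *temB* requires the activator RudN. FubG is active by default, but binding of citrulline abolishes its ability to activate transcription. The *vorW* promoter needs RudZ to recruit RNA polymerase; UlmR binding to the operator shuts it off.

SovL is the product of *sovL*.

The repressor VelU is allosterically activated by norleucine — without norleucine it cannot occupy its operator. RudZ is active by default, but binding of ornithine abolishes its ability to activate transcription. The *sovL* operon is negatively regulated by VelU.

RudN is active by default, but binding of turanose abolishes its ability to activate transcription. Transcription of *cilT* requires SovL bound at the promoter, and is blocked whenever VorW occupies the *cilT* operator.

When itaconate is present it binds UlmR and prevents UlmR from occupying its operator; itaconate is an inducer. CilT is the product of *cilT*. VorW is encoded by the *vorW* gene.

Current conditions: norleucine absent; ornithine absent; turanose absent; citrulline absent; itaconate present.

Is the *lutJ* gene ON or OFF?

Ornithine is absent, so RudZ is active.
Itaconate is present, so UlmR is inactive.
No repressor is bound and RudZ is active, so *vorW* is transcribed.
So VorW is produced and active.
Norleucine is absent, so VelU is inactive.
With no repressor bound, *sovL* is transcribed.
So SovL is produced and active.
With repressor VorW bound, *cilT* is not transcribed.
So CilT is not produced.
Citrulline is absent, so FubG is active.
No repressor is bound and FubG is active, so *lutJ* is transcribed.

ON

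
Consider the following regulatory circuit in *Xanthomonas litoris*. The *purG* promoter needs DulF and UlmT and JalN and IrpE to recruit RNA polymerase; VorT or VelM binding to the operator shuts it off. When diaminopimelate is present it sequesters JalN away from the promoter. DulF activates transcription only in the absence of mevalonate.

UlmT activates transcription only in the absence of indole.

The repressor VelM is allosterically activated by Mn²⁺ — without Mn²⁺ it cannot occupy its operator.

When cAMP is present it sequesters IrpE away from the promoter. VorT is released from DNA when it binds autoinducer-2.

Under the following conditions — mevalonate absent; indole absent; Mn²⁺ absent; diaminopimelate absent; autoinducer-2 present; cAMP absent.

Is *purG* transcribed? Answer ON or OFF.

Autoinducer-2 is present, so VorT is inactive.
Mevalonate is absent, so DulF is active.
Mn²⁺ is absent, so VelM is inactive.
Indole is absent, so UlmT is active.
Diaminopimelate is absent, so JalN is active.
cAMP is absent, so IrpE is active.
No repressor is bound and DulF and UlmT and JalN and IrpE are active, so *purG* is transcribed.

ON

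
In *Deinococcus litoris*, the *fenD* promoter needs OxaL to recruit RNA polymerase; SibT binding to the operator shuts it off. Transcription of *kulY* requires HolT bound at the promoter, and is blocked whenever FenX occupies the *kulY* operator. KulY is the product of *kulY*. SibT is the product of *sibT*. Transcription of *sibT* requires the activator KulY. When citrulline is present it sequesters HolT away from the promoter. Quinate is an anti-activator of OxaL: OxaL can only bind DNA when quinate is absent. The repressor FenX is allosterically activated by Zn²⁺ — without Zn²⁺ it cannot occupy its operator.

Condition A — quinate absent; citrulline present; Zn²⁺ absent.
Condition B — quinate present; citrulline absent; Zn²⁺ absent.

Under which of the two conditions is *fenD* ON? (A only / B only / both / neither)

Condition A:
Quinate is absent, so OxaL is active.
Citrulline is present, so HolT is inactive.
Zn²⁺ is absent, so FenX is inactive.
Required activator HolT is absent, so *kulY* is not transcribed.
So KulY is not produced.
Required activator KulY is absent, so *sibT* is not transcribed.
So SibT is not produced.
No repressor is bound and OxaL is active, so *fenD* is transcribed.
→ *fenD* is ON in A.
Condition B:
Quinate is present, so OxaL is inactive.
Citrulline is absent, so HolT is active.
Zn²⁺ is absent, so FenX is inactive.
No repressor is bound and HolT is active, so *kulY* is transcribed.
So KulY is produced and active.
No repressor is bound and KulY is active, so *sibT* is transcribed.
So SibT is produced and active.
With repressor SibT bound, *fenD* is not transcribed.
→ *fenD* is OFF in B.

A only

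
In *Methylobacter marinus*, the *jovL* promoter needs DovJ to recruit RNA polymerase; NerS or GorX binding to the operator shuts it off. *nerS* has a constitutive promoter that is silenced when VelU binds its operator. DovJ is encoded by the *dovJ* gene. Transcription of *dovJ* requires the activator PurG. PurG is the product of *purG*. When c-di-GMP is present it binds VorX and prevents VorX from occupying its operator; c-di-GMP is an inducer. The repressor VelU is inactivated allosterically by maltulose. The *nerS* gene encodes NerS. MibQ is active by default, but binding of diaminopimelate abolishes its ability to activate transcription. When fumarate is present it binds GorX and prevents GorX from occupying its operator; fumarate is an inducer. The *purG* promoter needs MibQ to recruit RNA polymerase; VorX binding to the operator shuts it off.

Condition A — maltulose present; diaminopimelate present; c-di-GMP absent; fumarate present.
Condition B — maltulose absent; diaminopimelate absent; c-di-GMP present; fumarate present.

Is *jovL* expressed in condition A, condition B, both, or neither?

B only

Condition A:
Maltulose is present, so VelU is inactive.
With no repressor bound, *nerS* is transcribed.
So NerS is produced and active.
Diaminopimelate is present, so MibQ is inactive.
c-di-GMP is absent, so VorX is active.
With repressor VorX bound, *purG* is not transcribed.
So PurG is not produced.
Required activator PurG is absent, so *dovJ* is not transcribed.
So DovJ is not produced.
Fumarate is present, so GorX is inactive.
With repressor NerS bound, *jovL* is not transcribed.
→ *jovL* is OFF in A.
Condition B:
Maltulose is absent, so VelU is active.
With repressor VelU bound, *nerS* is not transcribed.
So NerS is not produced.
Diaminopimelate is absent, so MibQ is active.
c-di-GMP is present, so VorX is inactive.
No repressor is bound and MibQ is active, so *purG* is transcribed.
So PurG is produced and active.
No repressor is bound and PurG is active, so *dovJ* is transcribed.
So DovJ is produced and active.
Fumarate is present, so GorX is inactive.
No repressor is bound and DovJ is active, so *jovL* is transcribed.
→ *jovL* is ON in B.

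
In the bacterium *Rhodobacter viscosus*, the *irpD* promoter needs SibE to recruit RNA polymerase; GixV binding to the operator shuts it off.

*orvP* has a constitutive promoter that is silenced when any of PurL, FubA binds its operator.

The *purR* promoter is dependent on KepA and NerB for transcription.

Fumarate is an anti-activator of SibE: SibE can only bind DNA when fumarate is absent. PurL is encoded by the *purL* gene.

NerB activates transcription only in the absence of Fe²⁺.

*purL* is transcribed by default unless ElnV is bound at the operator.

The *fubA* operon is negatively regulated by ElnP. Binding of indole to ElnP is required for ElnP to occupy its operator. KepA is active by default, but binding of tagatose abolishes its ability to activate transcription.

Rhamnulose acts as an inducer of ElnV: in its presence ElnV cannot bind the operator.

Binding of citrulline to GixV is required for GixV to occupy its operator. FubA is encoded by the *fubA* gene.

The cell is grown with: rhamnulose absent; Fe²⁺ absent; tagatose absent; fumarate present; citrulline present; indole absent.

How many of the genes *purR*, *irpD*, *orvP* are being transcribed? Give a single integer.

1

Tagatose is absent, so KepA is active.
Fe²⁺ is absent, so NerB is active.
No repressor is bound and KepA and NerB are active, so *purR* is transcribed.
→ *purR* is ON.
Fumarate is present, so SibE is inactive.
Citrulline is present, so GixV is active.
With repressor GixV bound, *irpD* is not transcribed.
→ *irpD* is OFF.
Rhamnulose is absent, so ElnV is active.
With repressor ElnV bound, *purL* is not transcribed.
So PurL is not produced.
Indole is absent, so ElnP is inactive.
With no repressor bound, *fubA* is transcribed.
So FubA is produced and active.
With repressor FubA bound, *orvP* is not transcribed.
→ *orvP* is OFF.
1 of the 3 genes is transcribed.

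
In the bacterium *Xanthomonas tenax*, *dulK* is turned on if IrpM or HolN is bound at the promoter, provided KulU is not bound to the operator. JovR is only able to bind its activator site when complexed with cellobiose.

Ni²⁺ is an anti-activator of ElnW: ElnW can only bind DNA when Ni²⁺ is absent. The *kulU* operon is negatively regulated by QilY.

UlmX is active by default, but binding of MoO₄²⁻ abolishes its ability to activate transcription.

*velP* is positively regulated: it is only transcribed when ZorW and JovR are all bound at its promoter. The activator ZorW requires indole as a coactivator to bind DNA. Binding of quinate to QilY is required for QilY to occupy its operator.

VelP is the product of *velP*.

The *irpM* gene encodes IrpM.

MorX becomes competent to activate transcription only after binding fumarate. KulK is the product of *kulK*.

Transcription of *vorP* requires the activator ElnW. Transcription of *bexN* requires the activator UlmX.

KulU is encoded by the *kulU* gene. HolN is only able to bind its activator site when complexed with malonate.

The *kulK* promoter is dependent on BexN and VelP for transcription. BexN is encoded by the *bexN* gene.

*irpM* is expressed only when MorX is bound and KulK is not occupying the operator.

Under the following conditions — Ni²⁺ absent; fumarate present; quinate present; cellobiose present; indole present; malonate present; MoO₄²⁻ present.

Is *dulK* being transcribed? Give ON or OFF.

Quinate is present, so QilY is active.
With repressor QilY bound, *kulU* is not transcribed.
So KulU is not produced.
MoO₄²⁻ is present, so UlmX is inactive.
Required activator UlmX is absent, so *bexN* is not transcribed.
So BexN is not produced.
Indole is present, so ZorW is active.
Cellobiose is present, so JovR is active.
No repressor is bound and ZorW and JovR are active, so *velP* is transcribed.
So VelP is produced and active.
Required activator BexN is absent, so *kulK* is not transcribed.
So KulK is not produced.
Fumarate is present, so MorX is active.
No repressor is bound and MorX is active, so *irpM* is transcribed.
So IrpM is produced and active.
Malonate is present, so HolN is active.
Activator IrpM is present, so *dulK* is transcribed.

ON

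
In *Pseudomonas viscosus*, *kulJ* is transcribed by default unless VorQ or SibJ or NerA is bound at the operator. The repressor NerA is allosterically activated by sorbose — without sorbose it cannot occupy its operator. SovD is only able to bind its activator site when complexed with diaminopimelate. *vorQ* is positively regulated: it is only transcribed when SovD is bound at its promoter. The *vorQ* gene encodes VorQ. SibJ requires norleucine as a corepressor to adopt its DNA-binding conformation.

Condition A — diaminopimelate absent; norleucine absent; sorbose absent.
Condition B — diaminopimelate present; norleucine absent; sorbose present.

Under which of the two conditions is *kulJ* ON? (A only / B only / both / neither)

Condition A:
Diaminopimelate is absent, so SovD is inactive.
Required activator SovD is absent, so *vorQ* is not transcribed.
So VorQ is not produced.
Norleucine is absent, so SibJ is inactive.
Sorbose is absent, so NerA is inactive.
With no repressor bound, *kulJ* is transcribed.
→ *kulJ* is ON in A.
Condition B:
Diaminopimelate is present, so SovD is active.
No repressor is bound and SovD is active, so *vorQ* is transcribed.
So VorQ is produced and active.
Norleucine is absent, so SibJ is inactive.
Sorbose is present, so NerA is active.
With repressor VorQ bound, *kulJ* is not transcribed.
→ *kulJ* is OFF in B.

A only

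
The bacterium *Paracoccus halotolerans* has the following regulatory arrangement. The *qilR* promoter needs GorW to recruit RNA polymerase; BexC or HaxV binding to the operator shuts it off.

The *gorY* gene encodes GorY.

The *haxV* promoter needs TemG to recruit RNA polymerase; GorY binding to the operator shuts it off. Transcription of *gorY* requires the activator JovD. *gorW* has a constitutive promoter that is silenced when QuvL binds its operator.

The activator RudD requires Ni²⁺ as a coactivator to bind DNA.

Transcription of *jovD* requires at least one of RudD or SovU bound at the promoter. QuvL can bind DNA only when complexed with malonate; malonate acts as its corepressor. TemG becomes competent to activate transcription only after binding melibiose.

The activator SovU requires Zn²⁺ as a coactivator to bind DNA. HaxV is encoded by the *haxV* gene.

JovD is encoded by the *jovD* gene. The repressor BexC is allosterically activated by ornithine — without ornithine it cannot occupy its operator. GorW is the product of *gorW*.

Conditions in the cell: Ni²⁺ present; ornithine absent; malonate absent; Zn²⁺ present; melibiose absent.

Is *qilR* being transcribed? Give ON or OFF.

ON

Ornithine is absent, so BexC is inactive.
Ni²⁺ is present, so RudD is active.
Zn²⁺ is present, so SovU is active.
Activator RudD is present, so *jovD* is transcribed.
So JovD is produced and active.
No repressor is bound and JovD is active, so *gorY* is transcribed.
So GorY is produced and active.
Melibiose is absent, so TemG is inactive.
With repressor GorY bound, *haxV* is not transcribed.
So HaxV is not produced.
Malonate is absent, so QuvL is inactive.
With no repressor bound, *gorW* is transcribed.
So GorW is produced and active.
No repressor is bound and GorW is active, so *qilR* is transcribed.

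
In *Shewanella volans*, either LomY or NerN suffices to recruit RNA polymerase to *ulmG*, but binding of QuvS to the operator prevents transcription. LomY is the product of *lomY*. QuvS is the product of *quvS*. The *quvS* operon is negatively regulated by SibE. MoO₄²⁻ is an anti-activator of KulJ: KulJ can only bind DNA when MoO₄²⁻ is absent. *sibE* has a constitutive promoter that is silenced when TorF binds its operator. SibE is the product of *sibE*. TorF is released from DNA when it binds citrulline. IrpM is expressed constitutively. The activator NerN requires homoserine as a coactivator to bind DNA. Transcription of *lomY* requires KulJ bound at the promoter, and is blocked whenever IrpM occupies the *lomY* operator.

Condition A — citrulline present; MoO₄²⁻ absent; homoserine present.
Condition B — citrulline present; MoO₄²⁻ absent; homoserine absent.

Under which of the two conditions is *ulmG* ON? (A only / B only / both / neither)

Condition A:
Citrulline is present, so TorF is inactive.
With no repressor bound, *sibE* is transcribed.
So SibE is produced and active.
With repressor SibE bound, *quvS* is not transcribed.
So QuvS is not produced.
IrpM is produced constitutively and is active.
MoO₄²⁻ is absent, so KulJ is active.
With repressor IrpM bound, *lomY* is not transcribed.
So LomY is not produced.
Homoserine is present, so NerN is active.
Activator NerN is present, so *ulmG* is transcribed.
→ *ulmG* is ON in A.
Condition B:
Citrulline is present, so TorF is inactive.
With no repressor bound, *sibE* is transcribed.
So SibE is produced and active.
With repressor SibE bound, *quvS* is not transcribed.
So QuvS is not produced.
IrpM is produced constitutively and is active.
MoO₄²⁻ is absent, so KulJ is active.
With repressor IrpM bound, *lomY* is not transcribed.
So LomY is not produced.
Homoserine is absent, so NerN is inactive.
No activator is available at the *ulmG* promoter, so *ulmG* is not transcribed.
→ *ulmG* is OFF in B.

A only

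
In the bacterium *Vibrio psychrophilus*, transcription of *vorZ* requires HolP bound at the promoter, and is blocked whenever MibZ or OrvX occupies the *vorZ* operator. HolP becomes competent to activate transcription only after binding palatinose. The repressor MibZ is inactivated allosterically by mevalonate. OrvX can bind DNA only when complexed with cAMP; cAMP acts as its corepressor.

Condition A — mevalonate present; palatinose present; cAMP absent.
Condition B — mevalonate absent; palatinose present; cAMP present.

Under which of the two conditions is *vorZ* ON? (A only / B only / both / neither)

Condition A:
Mevalonate is present, so MibZ is inactive.
Palatinose is present, so HolP is active.
cAMP is absent, so OrvX is inactive.
No repressor is bound and HolP is active, so *vorZ* is transcribed.
→ *vorZ* is ON in A.
Condition B:
Mevalonate is absent, so MibZ is active.
Palatinose is present, so HolP is active.
cAMP is present, so OrvX is active.
With repressor MibZ bound, *vorZ* is not transcribed.
→ *vorZ* is OFF in B.

A only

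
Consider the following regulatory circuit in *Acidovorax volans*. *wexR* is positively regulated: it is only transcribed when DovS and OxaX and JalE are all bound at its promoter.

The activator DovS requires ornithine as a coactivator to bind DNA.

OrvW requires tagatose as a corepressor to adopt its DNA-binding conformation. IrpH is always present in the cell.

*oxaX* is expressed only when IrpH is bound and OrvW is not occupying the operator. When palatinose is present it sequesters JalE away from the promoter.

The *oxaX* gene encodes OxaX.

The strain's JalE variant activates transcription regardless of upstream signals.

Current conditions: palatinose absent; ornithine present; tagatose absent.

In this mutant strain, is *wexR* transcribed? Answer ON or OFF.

Ornithine is present, so DovS is active.
Tagatose is absent, so OrvW is inactive.
IrpH is produced constitutively and is active.
No repressor is bound and IrpH is active, so *oxaX* is transcribed.
So OxaX is produced and active.
JalE is constitutively active in this strain.
No repressor is bound and DovS and OxaX and JalE are active, so *wexR* is transcribed.

ON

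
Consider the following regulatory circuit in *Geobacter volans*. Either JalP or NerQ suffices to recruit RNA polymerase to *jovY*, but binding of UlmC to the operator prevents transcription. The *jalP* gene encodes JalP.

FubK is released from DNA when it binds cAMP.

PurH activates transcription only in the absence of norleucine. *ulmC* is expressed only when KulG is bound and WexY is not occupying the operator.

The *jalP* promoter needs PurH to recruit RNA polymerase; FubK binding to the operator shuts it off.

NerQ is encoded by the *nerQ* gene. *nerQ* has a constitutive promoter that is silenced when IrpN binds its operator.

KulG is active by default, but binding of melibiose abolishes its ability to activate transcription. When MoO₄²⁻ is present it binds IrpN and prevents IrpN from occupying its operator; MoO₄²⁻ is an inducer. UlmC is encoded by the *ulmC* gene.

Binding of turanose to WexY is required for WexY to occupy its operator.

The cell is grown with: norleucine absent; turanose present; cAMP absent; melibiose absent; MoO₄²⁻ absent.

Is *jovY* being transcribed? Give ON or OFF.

Norleucine is absent, so PurH is active.
cAMP is absent, so FubK is active.
With repressor FubK bound, *jalP* is not transcribed.
So JalP is not produced.
Melibiose is absent, so KulG is active.
Turanose is present, so WexY is active.
With repressor WexY bound, *ulmC* is not transcribed.
So UlmC is not produced.
MoO₄²⁻ is absent, so IrpN is active.
With repressor IrpN bound, *nerQ* is not transcribed.
So NerQ is not produced.
No activator is available at the *jovY* promoter, so *jovY* is not transcribed.

OFF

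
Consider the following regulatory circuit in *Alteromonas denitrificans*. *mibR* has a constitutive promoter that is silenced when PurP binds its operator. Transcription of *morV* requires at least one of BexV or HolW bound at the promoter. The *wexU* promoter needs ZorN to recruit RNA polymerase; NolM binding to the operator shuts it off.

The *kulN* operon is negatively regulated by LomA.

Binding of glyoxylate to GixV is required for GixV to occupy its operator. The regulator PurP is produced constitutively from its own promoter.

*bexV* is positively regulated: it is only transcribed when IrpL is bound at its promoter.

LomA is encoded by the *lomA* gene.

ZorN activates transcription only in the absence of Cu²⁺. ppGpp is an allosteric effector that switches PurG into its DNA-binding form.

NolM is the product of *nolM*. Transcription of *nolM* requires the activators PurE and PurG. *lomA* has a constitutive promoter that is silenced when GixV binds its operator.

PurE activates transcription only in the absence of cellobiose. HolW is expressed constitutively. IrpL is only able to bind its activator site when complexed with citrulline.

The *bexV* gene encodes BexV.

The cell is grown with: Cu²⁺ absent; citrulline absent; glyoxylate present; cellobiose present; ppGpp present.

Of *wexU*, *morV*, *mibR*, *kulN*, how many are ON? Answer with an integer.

Cellobiose is present, so PurE is inactive.
ppGpp is present, so PurG is active.
Required activator PurE is absent, so *nolM* is not transcribed.
So NolM is not produced.
Cu²⁺ is absent, so ZorN is active.
No repressor is bound and ZorN is active, so *wexU* is transcribed.
→ *wexU* is ON.
Citrulline is absent, so IrpL is inactive.
Required activator IrpL is absent, so *bexV* is not transcribed.
So BexV is not produced.
HolW is produced constitutively and is active.
Activator HolW is present, so *morV* is transcribed.
→ *morV* is ON.
PurP is produced constitutively and is active.
With repressor PurP bound, *mibR* is not transcribed.
→ *mibR* is OFF.
Glyoxylate is present, so GixV is active.
With repressor GixV bound, *lomA* is not transcribed.
So LomA is not produced.
With no repressor bound, *kulN* is transcribed.
→ *kulN* is ON.
3 of the 4 genes are transcribed.

3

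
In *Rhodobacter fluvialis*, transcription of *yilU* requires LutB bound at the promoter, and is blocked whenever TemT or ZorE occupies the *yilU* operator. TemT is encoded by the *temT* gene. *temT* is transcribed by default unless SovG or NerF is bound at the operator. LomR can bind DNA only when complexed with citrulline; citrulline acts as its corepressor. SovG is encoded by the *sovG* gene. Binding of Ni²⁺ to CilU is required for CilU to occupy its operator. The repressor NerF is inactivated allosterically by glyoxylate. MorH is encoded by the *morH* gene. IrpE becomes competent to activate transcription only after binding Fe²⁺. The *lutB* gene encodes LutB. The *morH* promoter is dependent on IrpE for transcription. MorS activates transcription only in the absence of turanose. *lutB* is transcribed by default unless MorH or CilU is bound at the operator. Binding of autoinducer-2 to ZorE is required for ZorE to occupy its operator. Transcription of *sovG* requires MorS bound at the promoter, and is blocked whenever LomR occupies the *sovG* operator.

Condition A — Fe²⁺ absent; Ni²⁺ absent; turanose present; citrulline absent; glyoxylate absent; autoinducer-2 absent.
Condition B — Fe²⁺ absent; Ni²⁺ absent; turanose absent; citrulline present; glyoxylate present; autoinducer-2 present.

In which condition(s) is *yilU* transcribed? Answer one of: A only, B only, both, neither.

Condition A:
Fe²⁺ is absent, so IrpE is inactive.
Required activator IrpE is absent, so *morH* is not transcribed.
So MorH is not produced.
Ni²⁺ is absent, so CilU is inactive.
With no repressor bound, *lutB* is transcribed.
So LutB is produced and active.
Turanose is present, so MorS is inactive.
Citrulline is absent, so LomR is inactive.
Required activator MorS is absent, so *sovG* is not transcribed.
So SovG is not produced.
Glyoxylate is absent, so NerF is active.
With repressor NerF bound, *temT* is not transcribed.
So TemT is not produced.
Autoinducer-2 is absent, so ZorE is inactive.
No repressor is bound and LutB is active, so *yilU* is transcribed.
→ *yilU* is ON in A.
Condition B:
Fe²⁺ is absent, so IrpE is inactive.
Required activator IrpE is absent, so *morH* is not transcribed.
So MorH is not produced.
Ni²⁺ is absent, so CilU is inactive.
With no repressor bound, *lutB* is transcribed.
So LutB is produced and active.
Turanose is absent, so MorS is active.
Citrulline is present, so LomR is active.
With repressor LomR bound, *sovG* is not transcribed.
So SovG is not produced.
Glyoxylate is present, so NerF is inactive.
With no repressor bound, *temT* is transcribed.
So TemT is produced and active.
Autoinducer-2 is present, so ZorE is active.
With repressor TemT bound, *yilU* is not transcribed.
→ *yilU* is OFF in B.

A only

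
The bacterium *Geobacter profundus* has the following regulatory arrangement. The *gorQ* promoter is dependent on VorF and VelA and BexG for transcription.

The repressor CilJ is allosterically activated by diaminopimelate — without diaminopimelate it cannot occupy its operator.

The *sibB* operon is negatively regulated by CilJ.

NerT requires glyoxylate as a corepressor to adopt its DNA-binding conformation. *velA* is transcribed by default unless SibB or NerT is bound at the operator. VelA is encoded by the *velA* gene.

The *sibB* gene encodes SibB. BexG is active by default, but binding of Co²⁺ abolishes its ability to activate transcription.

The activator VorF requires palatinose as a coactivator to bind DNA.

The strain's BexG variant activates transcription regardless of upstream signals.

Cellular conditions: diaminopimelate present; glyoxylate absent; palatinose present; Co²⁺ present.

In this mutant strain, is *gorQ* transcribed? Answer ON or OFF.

Palatinose is present, so VorF is active.
Diaminopimelate is present, so CilJ is active.
With repressor CilJ bound, *sibB* is not transcribed.
So SibB is not produced.
Glyoxylate is absent, so NerT is inactive.
With no repressor bound, *velA* is transcribed.
So VelA is produced and active.
BexG is constitutively active in this strain.
No repressor is bound and VorF and VelA and BexG are active, so *gorQ* is transcribed.

ON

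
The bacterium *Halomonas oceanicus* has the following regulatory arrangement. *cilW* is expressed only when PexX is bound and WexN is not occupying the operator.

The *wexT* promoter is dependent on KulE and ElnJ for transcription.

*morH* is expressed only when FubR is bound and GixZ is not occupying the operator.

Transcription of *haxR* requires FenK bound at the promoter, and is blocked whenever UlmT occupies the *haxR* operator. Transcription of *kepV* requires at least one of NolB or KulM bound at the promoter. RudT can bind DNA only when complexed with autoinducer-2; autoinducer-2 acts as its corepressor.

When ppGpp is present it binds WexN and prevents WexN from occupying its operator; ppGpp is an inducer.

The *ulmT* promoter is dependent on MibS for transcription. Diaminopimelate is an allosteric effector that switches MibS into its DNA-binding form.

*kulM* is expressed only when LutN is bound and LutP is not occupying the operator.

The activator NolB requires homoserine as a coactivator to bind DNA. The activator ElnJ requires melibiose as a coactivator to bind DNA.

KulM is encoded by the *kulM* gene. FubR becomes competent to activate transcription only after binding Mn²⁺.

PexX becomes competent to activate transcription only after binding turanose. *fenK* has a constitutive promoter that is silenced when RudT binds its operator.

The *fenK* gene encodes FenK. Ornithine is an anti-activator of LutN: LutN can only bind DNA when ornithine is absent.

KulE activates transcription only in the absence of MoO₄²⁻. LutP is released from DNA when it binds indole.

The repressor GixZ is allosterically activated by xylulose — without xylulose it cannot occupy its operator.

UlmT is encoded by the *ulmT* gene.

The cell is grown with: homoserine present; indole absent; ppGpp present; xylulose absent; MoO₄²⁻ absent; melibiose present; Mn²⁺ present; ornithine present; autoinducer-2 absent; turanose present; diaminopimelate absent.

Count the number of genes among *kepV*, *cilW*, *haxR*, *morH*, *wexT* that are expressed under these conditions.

Homoserine is present, so NolB is active.
Ornithine is present, so LutN is inactive.
Indole is absent, so LutP is active.
With repressor LutP bound, *kulM* is not transcribed.
So KulM is not produced.
Activator NolB is present, so *kepV* is transcribed.
→ *kepV* is ON.
ppGpp is present, so WexN is inactive.
Turanose is present, so PexX is active.
No repressor is bound and PexX is active, so *cilW* is transcribed.
→ *cilW* is ON.
Diaminopimelate is absent, so MibS is inactive.
Required activator MibS is absent, so *ulmT* is not transcribed.
So UlmT is not produced.
Autoinducer-2 is absent, so RudT is inactive.
With no repressor bound, *fenK* is transcribed.
So FenK is produced and active.
No repressor is bound and FenK is active, so *haxR* is transcribed.
→ *haxR* is ON.
Mn²⁺ is present, so FubR is active.
Xylulose is absent, so GixZ is inactive.
No repressor is bound and FubR is active, so *morH* is transcribed.
→ *morH* is ON.
MoO₄²⁻ is absent, so KulE is active.
Melibiose is present, so ElnJ is active.
No repressor is bound and KulE and ElnJ are active, so *wexT* is transcribed.
→ *wexT* is ON.
5 of the 5 genes are transcribed.

5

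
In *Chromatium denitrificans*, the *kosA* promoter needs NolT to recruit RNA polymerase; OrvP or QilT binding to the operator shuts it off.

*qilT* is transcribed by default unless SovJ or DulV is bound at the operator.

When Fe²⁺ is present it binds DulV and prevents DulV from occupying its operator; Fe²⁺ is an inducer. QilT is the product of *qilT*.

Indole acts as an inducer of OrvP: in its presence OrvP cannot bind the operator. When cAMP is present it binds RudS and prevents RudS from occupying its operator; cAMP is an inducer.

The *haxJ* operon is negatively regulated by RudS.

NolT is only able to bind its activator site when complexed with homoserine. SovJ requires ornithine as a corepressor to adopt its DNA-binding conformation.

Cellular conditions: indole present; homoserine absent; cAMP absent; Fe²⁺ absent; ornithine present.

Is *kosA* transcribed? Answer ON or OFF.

Indole is present, so OrvP is inactive.
Ornithine is present, so SovJ is active.
Fe²⁺ is absent, so DulV is active.
With repressor SovJ bound, *qilT* is not transcribed.
So QilT is not produced.
Homoserine is absent, so NolT is inactive.
Required activator NolT is absent, so *kosA* is not transcribed.

OFF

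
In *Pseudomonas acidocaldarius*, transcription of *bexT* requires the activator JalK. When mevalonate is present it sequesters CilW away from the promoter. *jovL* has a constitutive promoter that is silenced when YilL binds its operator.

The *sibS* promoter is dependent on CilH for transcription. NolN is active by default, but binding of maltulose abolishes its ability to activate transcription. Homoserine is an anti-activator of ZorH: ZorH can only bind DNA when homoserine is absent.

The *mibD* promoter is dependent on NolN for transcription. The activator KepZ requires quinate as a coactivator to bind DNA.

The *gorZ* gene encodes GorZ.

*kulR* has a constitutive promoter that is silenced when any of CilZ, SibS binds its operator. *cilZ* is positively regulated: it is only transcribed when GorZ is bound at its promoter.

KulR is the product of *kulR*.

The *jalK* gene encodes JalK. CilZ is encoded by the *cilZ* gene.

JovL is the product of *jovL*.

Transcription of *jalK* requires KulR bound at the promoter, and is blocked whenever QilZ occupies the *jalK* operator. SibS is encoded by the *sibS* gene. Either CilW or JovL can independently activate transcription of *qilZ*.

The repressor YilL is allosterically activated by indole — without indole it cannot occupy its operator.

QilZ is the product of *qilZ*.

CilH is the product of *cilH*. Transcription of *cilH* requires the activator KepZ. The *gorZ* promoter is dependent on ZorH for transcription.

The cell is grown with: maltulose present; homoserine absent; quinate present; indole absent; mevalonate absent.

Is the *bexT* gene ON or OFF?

OFF

Homoserine is absent, so ZorH is active.
No repressor is bound and ZorH is active, so *gorZ* is transcribed.
So GorZ is produced and active.
No repressor is bound and GorZ is active, so *cilZ* is transcribed.
So CilZ is produced and active.
Quinate is present, so KepZ is active.
No repressor is bound and KepZ is active, so *cilH* is transcribed.
So CilH is produced and active.
No repressor is bound and CilH is active, so *sibS* is transcribed.
So SibS is produced and active.
With repressor CilZ bound, *kulR* is not transcribed.
So KulR is not produced.
Mevalonate is absent, so CilW is active.
Indole is absent, so YilL is inactive.
With no repressor bound, *jovL* is transcribed.
So JovL is produced and active.
Activator CilW is present, so *qilZ* is transcribed.
So QilZ is produced and active.
With repressor QilZ bound, *jalK* is not transcribed.
So JalK is not produced.
Required activator JalK is absent, so *bexT* is not transcribed.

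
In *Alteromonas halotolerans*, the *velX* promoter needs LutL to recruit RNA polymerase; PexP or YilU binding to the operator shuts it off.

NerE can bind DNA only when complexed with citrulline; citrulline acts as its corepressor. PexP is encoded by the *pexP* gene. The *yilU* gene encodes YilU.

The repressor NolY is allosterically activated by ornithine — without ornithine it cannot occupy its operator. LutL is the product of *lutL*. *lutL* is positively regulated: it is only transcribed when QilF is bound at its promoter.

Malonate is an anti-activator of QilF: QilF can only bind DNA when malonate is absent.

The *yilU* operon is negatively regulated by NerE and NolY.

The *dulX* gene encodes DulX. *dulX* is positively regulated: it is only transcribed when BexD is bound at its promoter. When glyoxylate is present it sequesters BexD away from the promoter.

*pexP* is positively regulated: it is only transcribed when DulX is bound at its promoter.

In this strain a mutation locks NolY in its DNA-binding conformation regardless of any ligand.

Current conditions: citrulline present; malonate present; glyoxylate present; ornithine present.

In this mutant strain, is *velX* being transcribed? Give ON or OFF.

Glyoxylate is present, so BexD is inactive.
Required activator BexD is absent, so *dulX* is not transcribed.
So DulX is not produced.
Required activator DulX is absent, so *pexP* is not transcribed.
So PexP is not produced.
Malonate is present, so QilF is inactive.
Required activator QilF is absent, so *lutL* is not transcribed.
So LutL is not produced.
Citrulline is present, so NerE is active.
NolY is constitutively active in this strain.
With repressor NerE bound, *yilU* is not transcribed.
So YilU is not produced.
Required activator LutL is absent, so *velX* is not transcribed.

OFF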